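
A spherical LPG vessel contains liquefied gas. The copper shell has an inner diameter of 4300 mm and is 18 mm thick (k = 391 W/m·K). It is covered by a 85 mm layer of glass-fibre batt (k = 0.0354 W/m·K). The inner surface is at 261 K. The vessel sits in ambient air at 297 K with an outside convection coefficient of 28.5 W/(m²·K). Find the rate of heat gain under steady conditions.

Each spherical layer contributes R = (1/r_i − 1/r_o)/(4πk):
R_copper shell = (1/2.15 − 1/2.168)/(4π×391) = 7.859×10^-7 K/W
R_glass-fibre batt = (1/2.168 − 1/2.253)/(4π×0.0354) = 0.03912 K/W
R_outer film = 1/(h·4πr_o²) = 1/(28.5×4π×2.253²) = 5.501×10^-4 K/W
R_total = 0.03967 K/W
Q = ΔT/R_total = 36/0.03967

Q ≈ 907 W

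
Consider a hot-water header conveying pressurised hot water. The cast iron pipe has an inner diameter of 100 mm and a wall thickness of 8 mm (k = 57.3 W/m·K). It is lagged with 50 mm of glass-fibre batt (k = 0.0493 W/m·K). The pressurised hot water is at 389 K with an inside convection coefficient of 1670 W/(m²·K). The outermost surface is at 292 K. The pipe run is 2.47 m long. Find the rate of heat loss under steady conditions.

Q ≈ 119 W

Per-layer cylindrical resistances, series-summed:
R_inner film = 1/(h_i·2πr₁L) = 1/(1670×2π×0.05×2.47) = 7.717×10^-4 K/W
R_cast iron pipe wall = ln(58/50)/(2π×57.3×2.47) = 1.669×10^-4 K/W
R_glass-fibre batt = ln(108/58)/(2π×0.0493×2.47) = 0.8125 K/W
R_total = 0.8135 K/W
Q = ΔT/R_total = 97/0.8135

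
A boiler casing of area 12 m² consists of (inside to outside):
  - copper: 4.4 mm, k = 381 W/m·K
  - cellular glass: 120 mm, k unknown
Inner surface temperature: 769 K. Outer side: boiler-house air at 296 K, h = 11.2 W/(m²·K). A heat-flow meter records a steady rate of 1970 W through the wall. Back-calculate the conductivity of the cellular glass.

Treating each layer as a thermal resistance in series:
R_copper = L/(kA) = 0.0044/(381×12) = 9.624×10^-7 K/W
R_outer film = 1/(h_o·A) = 1/(11.2×12) = 0.00744 K/W
Sum of known resistances R_other = 0.007441 K/W
Total R = ΔT/Q = 473/1970 = 0.2401 K/W
R_cellular glass = R_total − R_other = 0.2327 K/W
k = L/(R·A) = 0.12/(0.2327×12)

k ≈ 0.043 W/(m·K)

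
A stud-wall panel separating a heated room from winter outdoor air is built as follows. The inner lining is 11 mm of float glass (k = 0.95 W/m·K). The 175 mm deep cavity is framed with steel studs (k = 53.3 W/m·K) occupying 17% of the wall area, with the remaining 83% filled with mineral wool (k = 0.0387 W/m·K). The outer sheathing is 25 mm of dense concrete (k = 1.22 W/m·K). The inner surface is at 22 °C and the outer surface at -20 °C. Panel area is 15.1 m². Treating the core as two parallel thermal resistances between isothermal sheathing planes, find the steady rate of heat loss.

Q ≈ 12400 W

Sheathing layers in series; stud and cavity paths in parallel between them.
R_inner = 0.011/(0.95×15.1) = 7.668×10^-4 K/W
R_stud  = 0.175/(53.3×0.17×15.1) = 0.001279 K/W
R_cav   = 0.175/(0.0387×0.83×15.1) = 0.3608 K/W
1/R_core = 1/R_stud + 1/R_cav → R_core = 0.001275 K/W
R_outer = 0.025/(1.22×15.1) = 0.001357 K/W
R_total = 0.003398 K/W
Q = ΔT/R_total = 42/0.003398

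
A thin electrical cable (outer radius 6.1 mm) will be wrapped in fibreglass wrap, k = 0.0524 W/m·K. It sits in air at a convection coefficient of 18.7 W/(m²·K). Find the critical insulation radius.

For a cylinder r_cr = k/h = 0.0524/18.7
r_cr = 2.8 mm; since the bare radius (6.1 mm) is above r_cr, any added insulation will reduce heat loss.

r_cr ≈ 2.8 mm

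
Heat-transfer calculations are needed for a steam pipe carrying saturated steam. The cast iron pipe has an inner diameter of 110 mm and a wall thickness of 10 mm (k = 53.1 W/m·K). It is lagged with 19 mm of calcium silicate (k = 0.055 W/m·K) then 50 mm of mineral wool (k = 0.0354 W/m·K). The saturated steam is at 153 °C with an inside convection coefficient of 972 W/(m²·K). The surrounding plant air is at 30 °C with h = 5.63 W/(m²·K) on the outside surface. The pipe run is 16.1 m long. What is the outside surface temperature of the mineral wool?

Per-layer cylindrical resistances, series-summed:
R_inner film = 1/(h_i·2πr₁L) = 1/(972×2π×0.055×16.1) = 1.849×10^-4 K/W
R_cast iron pipe wall = ln(65/55)/(2π×53.1×16.1) = 3.11×10^-5 K/W
R_calcium silicate = ln(84/65)/(2π×0.055×16.1) = 0.04609 K/W
R_mineral wool = ln(134/84)/(2π×0.0354×16.1) = 0.1304 K/W
R_outer film = 1/(h_o·2πr_oL) = 1/(5.63×2π×0.134×16.1) = 0.0131 K/W
R_total = 0.1898 K/W
Q = ΔT/R_total = 123/0.1898
Q = 648 W
T_interface = T_inner − Q·ΣR(inner→interface) = 153 − 648×0.1767

T ≈ 38.5 °C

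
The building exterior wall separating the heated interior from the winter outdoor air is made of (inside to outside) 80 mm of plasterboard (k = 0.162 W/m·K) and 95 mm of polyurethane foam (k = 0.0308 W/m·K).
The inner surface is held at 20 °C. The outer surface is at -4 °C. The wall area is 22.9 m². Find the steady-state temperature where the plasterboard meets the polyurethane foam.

T ≈ 16.7 °C

Thermal resistances in series:
R_plasterboard = L/(kA) = 0.08/(0.162×22.9) = 0.02156 K/W
R_polyurethane foam = L/(kA) = 0.095/(0.0308×22.9) = 0.1347 K/W
R_total = 0.1563 K/W;  Q = ΔT/R_total = 24/0.1563 = 153.6 W
T_interface = T_inner − Q·ΣR(inner→interface) = 20 − 154×0.02156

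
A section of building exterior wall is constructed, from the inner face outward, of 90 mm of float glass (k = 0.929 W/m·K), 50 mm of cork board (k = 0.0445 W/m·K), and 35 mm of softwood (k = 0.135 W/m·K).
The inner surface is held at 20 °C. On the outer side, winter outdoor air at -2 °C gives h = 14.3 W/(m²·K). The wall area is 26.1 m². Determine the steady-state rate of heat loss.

Q ≈ 371 W

Thermal resistances in series:
R_float glass = L/(kA) = 0.09/(0.929×26.1) = 0.003712 K/W
R_cork board = L/(kA) = 0.05/(0.0445×26.1) = 0.04305 K/W
R_softwood = L/(kA) = 0.035/(0.135×26.1) = 0.009933 K/W
R_outer film = 1/(h_o·A) = 1/(14.3×26.1) = 0.002679 K/W
R_total = 0.05937 K/W
Q = ΔT / R_total = 22 / 0.05937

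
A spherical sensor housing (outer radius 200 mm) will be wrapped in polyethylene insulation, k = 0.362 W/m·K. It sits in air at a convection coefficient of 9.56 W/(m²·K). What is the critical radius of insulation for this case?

r_cr ≈ 75.7 mm

For a sphere r_cr = 2k/h = 2×0.362/9.56
r_cr = 75.7 mm; since the bare radius (200 mm) is above r_cr, any added insulation will reduce heat loss.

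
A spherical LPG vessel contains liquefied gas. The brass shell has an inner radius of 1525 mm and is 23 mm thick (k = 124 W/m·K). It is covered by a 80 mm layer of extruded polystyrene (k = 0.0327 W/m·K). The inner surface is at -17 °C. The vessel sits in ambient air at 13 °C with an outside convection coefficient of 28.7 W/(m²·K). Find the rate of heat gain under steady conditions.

Spherical conduction: R = (1/r_in − 1/r_out)/(4πk) per layer; series-sum.
R_brass shell = (1/1.525 − 1/1.548)/(4π×124) = 6.253×10^-6 K/W
R_extruded polystyrene = (1/1.548 − 1/1.628)/(4π×0.0327) = 0.07725 K/W
R_outer film = 1/(h·4πr_o²) = 1/(28.7×4π×1.628²) = 0.001046 K/W
R_total = 0.0783 K/W
Q = ΔT/R_total = 30/0.0783

Q ≈ 383 W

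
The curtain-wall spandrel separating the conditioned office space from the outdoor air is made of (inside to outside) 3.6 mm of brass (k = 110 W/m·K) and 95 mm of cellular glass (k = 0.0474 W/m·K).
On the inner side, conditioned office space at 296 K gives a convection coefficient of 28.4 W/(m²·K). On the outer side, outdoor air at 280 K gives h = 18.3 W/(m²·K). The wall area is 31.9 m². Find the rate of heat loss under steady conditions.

Q ≈ 244 W

Treating each layer as a thermal resistance in series:
R_inner film = 1/(h_i·A) = 1/(28.4×31.9) = 0.001104 K/W
R_brass = L/(kA) = 0.0036/(110×31.9) = 1.026×10^-6 K/W
R_cellular glass = L/(kA) = 0.095/(0.0474×31.9) = 0.06283 K/W
R_outer film = 1/(h_o·A) = 1/(18.3×31.9) = 0.001713 K/W
R_total = 0.06565 K/W
Q = ΔT / R_total = 16 / 0.06565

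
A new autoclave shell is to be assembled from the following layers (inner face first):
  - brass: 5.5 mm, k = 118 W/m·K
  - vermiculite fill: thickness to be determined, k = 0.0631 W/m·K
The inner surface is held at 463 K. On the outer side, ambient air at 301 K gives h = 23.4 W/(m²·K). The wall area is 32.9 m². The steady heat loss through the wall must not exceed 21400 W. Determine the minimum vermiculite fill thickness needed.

L ≈ 13 mm

Thermal resistances in series:
R_brass = L/(kA) = 0.0055/(118×32.9) = 1.417×10^-6 K/W
R_outer film = 1/(h_o·A) = 1/(23.4×32.9) = 0.001299 K/W
Sum of the known resistances R_other = 0.0013 K/W
Required total resistance R_tot = ΔT/Q_allow = 162/21400 = 0.00757 K/W
R_vermiculite fill = R_tot − R_other = 0.00627 K/W
L = R·k·A = 0.00627×0.0631×32.9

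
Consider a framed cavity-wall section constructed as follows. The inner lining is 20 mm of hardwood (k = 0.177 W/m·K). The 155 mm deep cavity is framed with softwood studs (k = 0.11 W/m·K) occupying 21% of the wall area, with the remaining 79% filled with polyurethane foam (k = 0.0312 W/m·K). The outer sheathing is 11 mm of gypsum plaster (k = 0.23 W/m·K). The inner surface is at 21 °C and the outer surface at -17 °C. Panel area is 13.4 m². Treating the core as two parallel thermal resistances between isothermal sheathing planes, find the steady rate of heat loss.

Q ≈ 149 W

Sheathing layers in series; stud and cavity paths in parallel between them.
R_inner = 0.02/(0.177×13.4) = 0.008432 K/W
R_stud  = 0.155/(0.11×0.21×13.4) = 0.5007 K/W
R_cav   = 0.155/(0.0312×0.79×13.4) = 0.4693 K/W
1/R_core = 1/R_stud + 1/R_cav → R_core = 0.2423 K/W
R_outer = 0.011/(0.23×13.4) = 0.003569 K/W
R_total = 0.2543 K/W
Q = ΔT/R_total = 38/0.2543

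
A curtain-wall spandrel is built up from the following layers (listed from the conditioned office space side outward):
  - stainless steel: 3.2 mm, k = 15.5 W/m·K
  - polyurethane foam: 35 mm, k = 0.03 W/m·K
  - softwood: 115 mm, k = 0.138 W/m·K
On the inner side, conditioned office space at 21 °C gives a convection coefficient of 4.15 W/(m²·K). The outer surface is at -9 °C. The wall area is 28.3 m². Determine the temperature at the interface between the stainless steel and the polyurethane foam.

Using the resistance-network approach (series):
R_inner film = 1/(h_i·A) = 1/(4.15×28.3) = 0.008515 K/W
R_stainless steel = L/(kA) = 0.0032/(15.5×28.3) = 7.295×10^-6 K/W
R_polyurethane foam = L/(kA) = 0.035/(0.03×28.3) = 0.04122 K/W
R_softwood = L/(kA) = 0.115/(0.138×28.3) = 0.02945 K/W
R_total = 0.07919 K/W;  Q = ΔT/R_total = 30/0.07919 = 378.8 W
T_interface = T_inner − Q·ΣR(inner→interface) = 21 − 379×0.008522

T ≈ 17.8 °C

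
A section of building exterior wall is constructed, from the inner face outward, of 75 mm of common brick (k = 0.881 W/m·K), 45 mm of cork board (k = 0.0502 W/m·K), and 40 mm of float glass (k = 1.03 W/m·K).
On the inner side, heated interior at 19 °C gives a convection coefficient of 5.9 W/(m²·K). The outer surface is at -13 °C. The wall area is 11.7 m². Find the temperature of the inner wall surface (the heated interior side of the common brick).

T ≈ 14.4 °C

Model the wall as resistances in series:
R_inner film = 1/(h_i·A) = 1/(5.9×11.7) = 0.01449 K/W
R_common brick = L/(kA) = 0.075/(0.881×11.7) = 0.007276 K/W
R_cork board = L/(kA) = 0.045/(0.0502×11.7) = 0.07662 K/W
R_float glass = L/(kA) = 0.04/(1.03×11.7) = 0.003319 K/W
R_total = 0.1017 K/W;  Q = ΔT/R_total = 32/0.1017 = 314.7 W
T_interface = T_inner − Q·ΣR(inner→interface) = 19 − 315×0.01449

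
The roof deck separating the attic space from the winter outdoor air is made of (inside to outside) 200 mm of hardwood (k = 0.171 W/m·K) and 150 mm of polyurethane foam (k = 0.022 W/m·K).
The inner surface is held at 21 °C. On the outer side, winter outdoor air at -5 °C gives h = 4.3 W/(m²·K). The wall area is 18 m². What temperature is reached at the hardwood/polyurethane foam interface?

Series thermal resistances:
R_hardwood = L/(kA) = 0.2/(0.171×18) = 0.06498 K/W
R_polyurethane foam = L/(kA) = 0.15/(0.022×18) = 0.3788 K/W
R_outer film = 1/(h_o·A) = 1/(4.3×18) = 0.01292 K/W
R_total = 0.4567 K/W;  Q = ΔT/R_total = 26/0.4567 = 56.93 W
T_interface = T_inner − Q·ΣR(inner→interface) = 21 − 56.9×0.06498

T ≈ 17.3 °C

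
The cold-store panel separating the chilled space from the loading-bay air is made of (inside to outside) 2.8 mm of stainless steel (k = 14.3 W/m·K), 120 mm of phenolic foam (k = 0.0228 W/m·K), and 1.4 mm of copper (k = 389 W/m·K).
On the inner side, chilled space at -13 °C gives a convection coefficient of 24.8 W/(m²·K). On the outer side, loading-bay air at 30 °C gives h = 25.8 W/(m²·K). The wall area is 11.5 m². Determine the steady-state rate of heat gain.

Q ≈ 92.6 W

Thermal resistances in series:
R_inner film = 1/(h_i·A) = 1/(24.8×11.5) = 0.003506 K/W
R_stainless steel = L/(kA) = 0.0028/(14.3×11.5) = 1.703×10^-5 K/W
R_phenolic foam = L/(kA) = 0.12/(0.0228×11.5) = 0.4577 K/W
R_copper = L/(kA) = 0.0014/(389×11.5) = 3.13×10^-7 K/W
R_outer film = 1/(h_o·A) = 1/(25.8×11.5) = 0.00337 K/W
R_total = 0.4646 K/W
Q = ΔT / R_total = 43 / 0.4646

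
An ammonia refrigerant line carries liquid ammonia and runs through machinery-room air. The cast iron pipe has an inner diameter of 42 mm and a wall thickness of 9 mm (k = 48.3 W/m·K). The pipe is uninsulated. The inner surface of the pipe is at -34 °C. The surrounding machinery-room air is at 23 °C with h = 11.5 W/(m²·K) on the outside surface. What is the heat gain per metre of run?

Cylindrical conduction, so R = ln(r₂/r₁)/(2πkL) per layer, in series:
R_cast iron pipe wall = ln(30/21)/(2π×48.3×1) = 0.001175 K/W
R_outer film = 1/(h_o·2πr_oL) = 1/(11.5×2π×0.03×1) = 0.4613 K/W
R_total = 0.4625 K/W
Q = ΔT/R_total = 57/0.4625

q′ ≈ 123 W/m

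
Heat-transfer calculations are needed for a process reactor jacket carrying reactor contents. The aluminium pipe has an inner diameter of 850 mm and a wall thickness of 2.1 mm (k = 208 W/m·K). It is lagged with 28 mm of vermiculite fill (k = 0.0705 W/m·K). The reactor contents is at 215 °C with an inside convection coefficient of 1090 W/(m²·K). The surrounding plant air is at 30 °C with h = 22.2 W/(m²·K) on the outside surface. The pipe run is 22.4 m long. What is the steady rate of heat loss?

Cylindrical conduction, so R = ln(r₂/r₁)/(2πkL) per layer, in series:
R_inner film = 1/(h_i·2πr₁L) = 1/(1090×2π×0.425×22.4) = 1.534×10^-5 K/W
R_aluminium pipe wall = ln(427.1/425)/(2π×208×22.4) = 1.684×10^-7 K/W
R_vermiculite fill = ln(455.1/427.1)/(2π×0.0705×22.4) = 0.0064 K/W
R_outer film = 1/(h_o·2πr_oL) = 1/(22.2×2π×0.4551×22.4) = 7.033×10^-4 K/W
R_total = 0.007118 K/W
Q = ΔT/R_total = 185/0.007118

Q ≈ 26000 W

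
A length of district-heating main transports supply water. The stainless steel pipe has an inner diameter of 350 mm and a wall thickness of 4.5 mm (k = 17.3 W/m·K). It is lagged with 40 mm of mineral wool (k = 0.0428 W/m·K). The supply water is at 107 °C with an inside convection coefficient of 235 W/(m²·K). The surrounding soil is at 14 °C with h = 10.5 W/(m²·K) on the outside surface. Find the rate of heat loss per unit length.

Treating each annulus and film as a series resistance:
R_inner film = 1/(h_i·2πr₁L) = 1/(235×2π×0.175×1) = 0.00387 K/W
R_stainless steel pipe wall = ln(179.5/175)/(2π×17.3×1) = 2.336×10^-4 K/W
R_mineral wool = ln(219.5/179.5)/(2π×0.0428×1) = 0.7481 K/W
R_outer film = 1/(h_o·2πr_oL) = 1/(10.5×2π×0.2195×1) = 0.06906 K/W
R_total = 0.8213 K/W
Q = ΔT/R_total = 93/0.8213

q′ ≈ 113 W/m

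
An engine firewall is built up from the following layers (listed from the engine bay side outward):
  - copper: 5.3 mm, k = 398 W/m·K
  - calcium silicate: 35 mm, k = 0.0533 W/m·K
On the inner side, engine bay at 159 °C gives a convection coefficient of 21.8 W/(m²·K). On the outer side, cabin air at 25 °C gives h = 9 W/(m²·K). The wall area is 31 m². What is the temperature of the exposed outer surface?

Using the resistance-network approach (series):
R_inner film = 1/(h_i·A) = 1/(21.8×31) = 0.00148 K/W
R_copper = L/(kA) = 0.0053/(398×31) = 4.296×10^-7 K/W
R_calcium silicate = L/(kA) = 0.035/(0.0533×31) = 0.02118 K/W
R_outer film = 1/(h_o·A) = 1/(9×31) = 0.003584 K/W
R_total = 0.02625 K/W;  Q = ΔT/R_total = 134/0.02625 = 5105 W
T_interface = T_inner − Q·ΣR(inner→interface) = 159 − 5110×0.02266

T ≈ 43.3 °C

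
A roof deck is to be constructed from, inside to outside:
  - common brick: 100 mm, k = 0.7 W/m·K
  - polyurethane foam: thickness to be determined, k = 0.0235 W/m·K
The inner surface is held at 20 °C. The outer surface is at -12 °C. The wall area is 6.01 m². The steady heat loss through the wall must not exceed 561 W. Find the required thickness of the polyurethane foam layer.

Thermal resistances in series:
R_common brick = L/(kA) = 0.1/(0.7×6.01) = 0.02377 K/W
Sum of the known resistances R_other = 0.02377 K/W
Required total resistance R_tot = ΔT/Q_allow = 32/561 = 0.05704 K/W
R_polyurethane foam = R_tot − R_other = 0.03327 K/W
L = R·k·A = 0.03327×0.0235×6.01

L ≈ 4.7 mm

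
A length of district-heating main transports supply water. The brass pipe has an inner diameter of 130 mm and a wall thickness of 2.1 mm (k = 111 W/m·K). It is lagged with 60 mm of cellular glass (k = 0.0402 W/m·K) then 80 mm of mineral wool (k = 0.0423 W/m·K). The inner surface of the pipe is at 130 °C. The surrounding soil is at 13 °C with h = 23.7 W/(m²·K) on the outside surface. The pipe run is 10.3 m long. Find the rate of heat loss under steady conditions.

Cylindrical conduction, so R = ln(r₂/r₁)/(2πkL) per layer, in series:
R_brass pipe wall = ln(67.1/65)/(2π×111×10.3) = 4.426×10^-6 K/W
R_cellular glass = ln(127.1/67.1)/(2π×0.0402×10.3) = 0.2455 K/W
R_mineral wool = ln(207.1/127.1)/(2π×0.0423×10.3) = 0.1783 K/W
R_outer film = 1/(h_o·2πr_oL) = 1/(23.7×2π×0.2071×10.3) = 0.003148 K/W
R_total = 0.427 K/W
Q = ΔT/R_total = 117/0.427

Q ≈ 274 W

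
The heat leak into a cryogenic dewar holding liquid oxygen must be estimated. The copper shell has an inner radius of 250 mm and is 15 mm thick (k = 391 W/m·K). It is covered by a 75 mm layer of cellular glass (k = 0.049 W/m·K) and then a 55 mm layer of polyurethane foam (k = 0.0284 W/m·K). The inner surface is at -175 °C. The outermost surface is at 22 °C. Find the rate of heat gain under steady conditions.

Radial (spherical) resistances in series:
R_copper shell = (1/0.25 − 1/0.265)/(4π×391) = 4.608×10^-5 K/W
R_cellular glass = (1/0.265 − 1/0.34)/(4π×0.049) = 1.352 K/W
R_polyurethane foam = (1/0.34 − 1/0.395)/(4π×0.0284) = 1.148 K/W
R_total = 2.499 K/W
Q = ΔT/R_total = 197/2.499

Q ≈ 78.8 W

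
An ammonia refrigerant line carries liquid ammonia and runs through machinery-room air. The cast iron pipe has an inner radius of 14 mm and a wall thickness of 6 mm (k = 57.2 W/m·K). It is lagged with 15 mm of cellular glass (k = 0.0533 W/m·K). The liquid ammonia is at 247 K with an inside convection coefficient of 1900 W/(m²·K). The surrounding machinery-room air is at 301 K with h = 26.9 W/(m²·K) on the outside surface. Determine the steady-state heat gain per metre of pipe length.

Per-layer cylindrical resistances, series-summed:
R_inner film = 1/(h_i·2πr₁L) = 1/(1900×2π×0.014×1) = 0.005983 K/W
R_cast iron pipe wall = ln(20/14)/(2π×57.2×1) = 9.924×10^-4 K/W
R_cellular glass = ln(35/20)/(2π×0.0533×1) = 1.671 K/W
R_outer film = 1/(h_o·2πr_oL) = 1/(26.9×2π×0.035×1) = 0.169 K/W
R_total = 1.847 K/W
Q = ΔT/R_total = 54/1.847

q′ ≈ 29.2 W/m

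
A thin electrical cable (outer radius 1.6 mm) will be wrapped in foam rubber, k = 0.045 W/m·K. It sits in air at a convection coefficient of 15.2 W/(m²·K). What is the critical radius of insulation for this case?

r_cr ≈ 2.96 mm

For a cylinder r_cr = k/h = 0.045/15.2
r_cr = 2.96 mm; since the bare radius (1.6 mm) is below r_cr, adding a thin layer of insulation will *increase* heat loss.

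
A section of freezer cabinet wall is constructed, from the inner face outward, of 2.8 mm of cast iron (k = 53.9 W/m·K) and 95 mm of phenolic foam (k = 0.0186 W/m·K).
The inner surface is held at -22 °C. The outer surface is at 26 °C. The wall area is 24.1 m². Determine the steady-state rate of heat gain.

Q ≈ 226 W

Using the resistance-network approach (series):
R_cast iron = L/(kA) = 0.0028/(53.9×24.1) = 2.156×10^-6 K/W
R_phenolic foam = L/(kA) = 0.095/(0.0186×24.1) = 0.2119 K/W
R_total = 0.2119 K/W
Q = ΔT / R_total = 48 / 0.2119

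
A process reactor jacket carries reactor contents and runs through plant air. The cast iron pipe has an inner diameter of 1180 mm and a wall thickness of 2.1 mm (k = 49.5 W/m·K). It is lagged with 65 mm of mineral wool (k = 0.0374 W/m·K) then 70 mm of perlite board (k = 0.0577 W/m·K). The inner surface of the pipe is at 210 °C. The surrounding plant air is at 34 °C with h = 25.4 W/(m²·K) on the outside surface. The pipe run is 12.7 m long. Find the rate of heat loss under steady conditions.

Q ≈ 3060 W

Per-layer cylindrical resistances, series-summed:
R_cast iron pipe wall = ln(592.1/590)/(2π×49.5×12.7) = 8.995×10^-7 K/W
R_mineral wool = ln(657.1/592.1)/(2π×0.0374×12.7) = 0.0349 K/W
R_perlite board = ln(727.1/657.1)/(2π×0.0577×12.7) = 0.02199 K/W
R_outer film = 1/(h_o·2πr_oL) = 1/(25.4×2π×0.7271×12.7) = 6.786×10^-4 K/W
R_total = 0.05757 K/W
Q = ΔT/R_total = 176/0.05757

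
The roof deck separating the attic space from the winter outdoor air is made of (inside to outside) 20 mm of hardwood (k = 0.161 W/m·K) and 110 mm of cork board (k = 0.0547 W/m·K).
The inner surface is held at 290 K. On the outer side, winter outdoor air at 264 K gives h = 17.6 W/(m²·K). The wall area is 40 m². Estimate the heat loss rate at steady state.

Q ≈ 474 W

Thermal resistances in series:
R_hardwood = L/(kA) = 0.02/(0.161×40) = 0.003106 K/W
R_cork board = L/(kA) = 0.11/(0.0547×40) = 0.05027 K/W
R_outer film = 1/(h_o·A) = 1/(17.6×40) = 0.00142 K/W
R_total = 0.0548 K/W
Q = ΔT / R_total = 26 / 0.0548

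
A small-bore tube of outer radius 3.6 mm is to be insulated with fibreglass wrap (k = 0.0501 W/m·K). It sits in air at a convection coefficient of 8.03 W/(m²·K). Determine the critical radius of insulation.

For a cylinder r_cr = k/h = 0.0501/8.03
r_cr = 6.24 mm; since the bare radius (3.6 mm) is below r_cr, adding a thin layer of insulation will *increase* heat loss.

r_cr ≈ 6.24 mm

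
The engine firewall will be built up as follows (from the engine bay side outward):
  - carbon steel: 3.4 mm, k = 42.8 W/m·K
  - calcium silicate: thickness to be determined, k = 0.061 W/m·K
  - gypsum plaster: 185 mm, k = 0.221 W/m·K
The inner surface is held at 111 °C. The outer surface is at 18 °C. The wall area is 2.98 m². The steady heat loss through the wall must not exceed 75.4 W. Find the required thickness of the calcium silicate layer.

L ≈ 173 mm

Treating each layer as a thermal resistance in series:
R_carbon steel = L/(kA) = 0.0034/(42.8×2.98) = 2.666×10^-5 K/W
R_gypsum plaster = L/(kA) = 0.185/(0.221×2.98) = 0.2809 K/W
Sum of the known resistances R_other = 0.2809 K/W
Required total resistance R_tot = ΔT/Q_allow = 93/75.4 = 1.233 K/W
R_calcium silicate = R_tot − R_other = 0.9525 K/W
L = R·k·A = 0.9525×0.061×2.98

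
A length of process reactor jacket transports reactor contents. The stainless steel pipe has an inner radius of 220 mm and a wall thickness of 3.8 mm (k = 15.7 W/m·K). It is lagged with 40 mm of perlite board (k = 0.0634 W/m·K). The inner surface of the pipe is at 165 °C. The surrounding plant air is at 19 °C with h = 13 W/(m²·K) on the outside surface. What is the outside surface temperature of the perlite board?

Per-layer cylindrical resistances, series-summed:
R_stainless steel pipe wall = ln(223.8/220)/(2π×15.7×1) = 1.736×10^-4 K/W
R_perlite board = ln(263.8/223.8)/(2π×0.0634×1) = 0.4128 K/W
R_outer film = 1/(h_o·2πr_oL) = 1/(13×2π×0.2638×1) = 0.04641 K/W
R_total = 0.4594 K/W
Q = ΔT/R_total = 146/0.4594
Q = 318 W/m
T_interface = T_inner − Q·ΣR(inner→interface) = 165 − 318×0.413

T ≈ 33.7 °C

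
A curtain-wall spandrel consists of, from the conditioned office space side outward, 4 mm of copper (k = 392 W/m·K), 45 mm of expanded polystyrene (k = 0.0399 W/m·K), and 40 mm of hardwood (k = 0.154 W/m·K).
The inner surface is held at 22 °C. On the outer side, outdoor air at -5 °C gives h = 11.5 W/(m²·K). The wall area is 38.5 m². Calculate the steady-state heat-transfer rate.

Thermal resistances in series:
R_copper = L/(kA) = 0.004/(392×38.5) = 2.65×10^-7 K/W
R_expanded polystyrene = L/(kA) = 0.045/(0.0399×38.5) = 0.02929 K/W
R_hardwood = L/(kA) = 0.04/(0.154×38.5) = 0.006747 K/W
R_outer film = 1/(h_o·A) = 1/(11.5×38.5) = 0.002259 K/W
R_total = 0.0383 K/W
Q = ΔT / R_total = 27 / 0.0383

Q ≈ 705 W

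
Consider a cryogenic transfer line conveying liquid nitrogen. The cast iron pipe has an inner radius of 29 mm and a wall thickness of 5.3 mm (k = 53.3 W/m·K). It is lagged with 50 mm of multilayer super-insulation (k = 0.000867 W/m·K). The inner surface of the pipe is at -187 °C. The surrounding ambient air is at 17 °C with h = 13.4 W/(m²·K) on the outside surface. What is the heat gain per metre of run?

Per-layer cylindrical resistances, series-summed:
R_cast iron pipe wall = ln(34.3/29)/(2π×53.3×1) = 5.012×10^-4 K/W
R_multilayer super-insulation = ln(84.3/34.3)/(2π×0.000867×1) = 165.1 K/W
R_outer film = 1/(h_o·2πr_oL) = 1/(13.4×2π×0.0843×1) = 0.1409 K/W
R_total = 165.2 K/W
Q = ΔT/R_total = 204/165.2

q′ ≈ 1.23 W/m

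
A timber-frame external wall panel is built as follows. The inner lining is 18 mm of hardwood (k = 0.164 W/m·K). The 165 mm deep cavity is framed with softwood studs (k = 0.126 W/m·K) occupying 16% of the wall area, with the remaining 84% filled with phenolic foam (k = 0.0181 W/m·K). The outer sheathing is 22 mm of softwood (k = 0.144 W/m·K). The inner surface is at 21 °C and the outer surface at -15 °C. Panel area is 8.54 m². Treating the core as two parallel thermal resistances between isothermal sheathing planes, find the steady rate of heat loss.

Q ≈ 62.4 W

Sheathing layers in series; stud and cavity paths in parallel between them.
R_inner = 0.018/(0.164×8.54) = 0.01285 K/W
R_stud  = 0.165/(0.126×0.16×8.54) = 0.9584 K/W
R_cav   = 0.165/(0.0181×0.84×8.54) = 1.271 K/W
1/R_core = 1/R_stud + 1/R_cav → R_core = 0.5463 K/W
R_outer = 0.022/(0.144×8.54) = 0.01789 K/W
R_total = 0.5771 K/W
Q = ΔT/R_total = 36/0.5771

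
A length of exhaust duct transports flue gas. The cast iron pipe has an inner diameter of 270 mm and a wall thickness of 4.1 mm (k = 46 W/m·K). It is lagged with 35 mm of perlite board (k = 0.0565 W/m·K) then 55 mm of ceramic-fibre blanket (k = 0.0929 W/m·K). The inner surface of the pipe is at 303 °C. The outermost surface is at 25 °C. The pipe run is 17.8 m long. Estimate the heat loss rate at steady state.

Q ≈ 4490 W

For a radial system each layer contributes R = ln(r_out/r_in)/(2πkL); films add R = 1/(hA).
R_cast iron pipe wall = ln(139.1/135)/(2π×46×17.8) = 5.815×10^-6 K/W
R_perlite board = ln(174.1/139.1)/(2π×0.0565×17.8) = 0.03552 K/W
R_ceramic-fibre blanket = ln(229.1/174.1)/(2π×0.0929×17.8) = 0.02642 K/W
R_total = 0.06195 K/W
Q = ΔT/R_total = 278/0.06195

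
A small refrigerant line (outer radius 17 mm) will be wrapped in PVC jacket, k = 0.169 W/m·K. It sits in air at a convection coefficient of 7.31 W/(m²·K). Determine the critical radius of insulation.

r_cr ≈ 23.1 mm

For a cylinder r_cr = k/h = 0.169/7.31
r_cr = 23.1 mm; since the bare radius (17 mm) is below r_cr, adding a thin layer of insulation will *increase* heat loss.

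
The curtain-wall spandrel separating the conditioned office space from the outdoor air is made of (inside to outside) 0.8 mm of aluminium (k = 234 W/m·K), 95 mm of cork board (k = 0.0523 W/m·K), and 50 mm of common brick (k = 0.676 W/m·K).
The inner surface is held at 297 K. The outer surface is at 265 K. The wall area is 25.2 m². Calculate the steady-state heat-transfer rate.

Thermal resistances in series:
R_aluminium = L/(kA) = 0.0008/(234×25.2) = 1.357×10^-7 K/W
R_cork board = L/(kA) = 0.095/(0.0523×25.2) = 0.07208 K/W
R_common brick = L/(kA) = 0.05/(0.676×25.2) = 0.002935 K/W
R_total = 0.07502 K/W
Q = ΔT / R_total = 32 / 0.07502

Q ≈ 427 W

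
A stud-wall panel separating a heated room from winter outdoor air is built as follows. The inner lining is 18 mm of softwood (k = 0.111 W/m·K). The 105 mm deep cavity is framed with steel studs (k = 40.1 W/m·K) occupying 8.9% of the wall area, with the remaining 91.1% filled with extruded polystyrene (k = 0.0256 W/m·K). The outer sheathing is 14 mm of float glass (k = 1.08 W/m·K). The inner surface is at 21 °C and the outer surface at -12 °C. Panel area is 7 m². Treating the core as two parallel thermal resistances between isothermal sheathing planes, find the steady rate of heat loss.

Q ≈ 1130 W

Sheathing layers in series; stud and cavity paths in parallel between them.
R_inner = 0.018/(0.111×7) = 0.02317 K/W
R_stud  = 0.105/(40.1×0.089×7) = 0.004203 K/W
R_cav   = 0.105/(0.0256×0.911×7) = 0.6432 K/W
1/R_core = 1/R_stud + 1/R_cav → R_core = 0.004176 K/W
R_outer = 0.014/(1.08×7) = 0.001852 K/W
R_total = 0.02919 K/W
Q = ΔT/R_total = 33/0.02919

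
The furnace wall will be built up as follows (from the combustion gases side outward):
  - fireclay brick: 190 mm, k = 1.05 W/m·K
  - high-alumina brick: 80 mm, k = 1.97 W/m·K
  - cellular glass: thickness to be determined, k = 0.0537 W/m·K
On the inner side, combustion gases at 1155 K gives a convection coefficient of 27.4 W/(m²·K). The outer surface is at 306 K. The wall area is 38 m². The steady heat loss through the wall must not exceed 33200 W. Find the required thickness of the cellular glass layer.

L ≈ 38.3 mm

Series thermal resistances:
R_inner film = 1/(h_i·A) = 1/(27.4×38) = 9.604×10^-4 K/W
R_fireclay brick = L/(kA) = 0.19/(1.05×38) = 0.004762 K/W
R_high-alumina brick = L/(kA) = 0.08/(1.97×38) = 0.001069 K/W
Sum of the known resistances R_other = 0.006791 K/W
Required total resistance R_tot = ΔT/Q_allow = 849/33200 = 0.02557 K/W
R_cellular glass = R_tot − R_other = 0.01878 K/W
L = R·k·A = 0.01878×0.0537×38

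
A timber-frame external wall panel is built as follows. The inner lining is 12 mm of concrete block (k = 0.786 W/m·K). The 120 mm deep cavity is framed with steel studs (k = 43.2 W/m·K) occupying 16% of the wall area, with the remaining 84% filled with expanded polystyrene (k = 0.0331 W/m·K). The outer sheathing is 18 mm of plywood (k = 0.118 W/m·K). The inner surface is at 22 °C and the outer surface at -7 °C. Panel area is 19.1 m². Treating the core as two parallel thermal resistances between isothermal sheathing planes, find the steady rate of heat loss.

Sheathing layers in series; stud and cavity paths in parallel between them.
R_inner = 0.012/(0.786×19.1) = 7.993×10^-4 K/W
R_stud  = 0.12/(43.2×0.16×19.1) = 9.09×10^-4 K/W
R_cav   = 0.12/(0.0331×0.84×19.1) = 0.226 K/W
1/R_core = 1/R_stud + 1/R_cav → R_core = 9.053×10^-4 K/W
R_outer = 0.018/(0.118×19.1) = 0.007987 K/W
R_total = 0.009691 K/W
Q = ΔT/R_total = 29/0.009691

Q ≈ 2990 W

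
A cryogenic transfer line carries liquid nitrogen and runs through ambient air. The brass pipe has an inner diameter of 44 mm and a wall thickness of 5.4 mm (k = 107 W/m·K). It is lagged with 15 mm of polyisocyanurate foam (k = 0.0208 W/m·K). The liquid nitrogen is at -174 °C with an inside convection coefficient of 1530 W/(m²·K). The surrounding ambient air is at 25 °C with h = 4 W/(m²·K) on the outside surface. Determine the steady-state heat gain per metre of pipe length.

Cylindrical conduction, so R = ln(r₂/r₁)/(2πkL) per layer, in series:
R_inner film = 1/(h_i·2πr₁L) = 1/(1530×2π×0.022×1) = 0.004728 K/W
R_brass pipe wall = ln(27.4/22)/(2π×107×1) = 3.265×10^-4 K/W
R_polyisocyanurate foam = ln(42.4/27.4)/(2π×0.0208×1) = 3.341 K/W
R_outer film = 1/(h_o·2πr_oL) = 1/(4×2π×0.0424×1) = 0.9384 K/W
R_total = 4.284 K/W
Q = ΔT/R_total = 199/4.284

q′ ≈ 46.4 W/m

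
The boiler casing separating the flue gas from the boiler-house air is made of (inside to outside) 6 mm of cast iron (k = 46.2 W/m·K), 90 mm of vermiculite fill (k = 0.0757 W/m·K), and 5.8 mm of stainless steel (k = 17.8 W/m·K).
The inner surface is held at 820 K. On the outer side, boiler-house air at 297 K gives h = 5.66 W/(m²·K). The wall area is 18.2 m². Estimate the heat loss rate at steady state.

Model the wall as resistances in series:
R_cast iron = L/(kA) = 0.006/(46.2×18.2) = 7.136×10^-6 K/W
R_vermiculite fill = L/(kA) = 0.09/(0.0757×18.2) = 0.06532 K/W
R_stainless steel = L/(kA) = 0.0058/(17.8×18.2) = 1.79×10^-5 K/W
R_outer film = 1/(h_o·A) = 1/(5.66×18.2) = 0.009708 K/W
R_total = 0.07506 K/W
Q = ΔT / R_total = 523 / 0.07506

Q ≈ 6970 W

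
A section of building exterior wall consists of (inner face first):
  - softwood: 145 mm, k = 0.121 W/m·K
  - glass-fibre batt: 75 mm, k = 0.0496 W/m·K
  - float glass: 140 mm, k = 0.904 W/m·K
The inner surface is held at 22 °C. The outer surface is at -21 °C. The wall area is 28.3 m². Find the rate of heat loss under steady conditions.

Using the resistance-network approach (series):
R_softwood = L/(kA) = 0.145/(0.121×28.3) = 0.04234 K/W
R_glass-fibre batt = L/(kA) = 0.075/(0.0496×28.3) = 0.05343 K/W
R_float glass = L/(kA) = 0.14/(0.904×28.3) = 0.005472 K/W
R_total = 0.1012 K/W
Q = ΔT / R_total = 43 / 0.1012

Q ≈ 425 W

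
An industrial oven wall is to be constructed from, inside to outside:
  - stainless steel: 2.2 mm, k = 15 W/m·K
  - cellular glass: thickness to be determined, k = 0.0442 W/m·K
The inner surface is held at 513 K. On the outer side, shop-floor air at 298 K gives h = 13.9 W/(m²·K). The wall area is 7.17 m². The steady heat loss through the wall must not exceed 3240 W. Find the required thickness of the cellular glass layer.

Thermal resistances in series:
R_stainless steel = L/(kA) = 0.0022/(15×7.17) = 2.046×10^-5 K/W
R_outer film = 1/(h_o·A) = 1/(13.9×7.17) = 0.01003 K/W
Sum of the known resistances R_other = 0.01005 K/W
Required total resistance R_tot = ΔT/Q_allow = 215/3240 = 0.06636 K/W
R_cellular glass = R_tot − R_other = 0.0563 K/W
L = R·k·A = 0.0563×0.0442×7.17

L ≈ 17.8 mm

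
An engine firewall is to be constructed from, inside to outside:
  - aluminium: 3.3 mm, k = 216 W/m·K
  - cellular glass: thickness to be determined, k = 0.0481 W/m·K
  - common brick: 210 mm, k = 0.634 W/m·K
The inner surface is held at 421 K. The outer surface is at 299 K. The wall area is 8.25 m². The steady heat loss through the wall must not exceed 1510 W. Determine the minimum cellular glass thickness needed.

L ≈ 16.1 mm

Series thermal resistances:
R_aluminium = L/(kA) = 0.0033/(216×8.25) = 1.852×10^-6 K/W
R_common brick = L/(kA) = 0.21/(0.634×8.25) = 0.04015 K/W
Sum of the known resistances R_other = 0.04015 K/W
Required total resistance R_tot = ΔT/Q_allow = 122/1510 = 0.08079 K/W
R_cellular glass = R_tot − R_other = 0.04064 K/W
L = R·k·A = 0.04064×0.0481×8.25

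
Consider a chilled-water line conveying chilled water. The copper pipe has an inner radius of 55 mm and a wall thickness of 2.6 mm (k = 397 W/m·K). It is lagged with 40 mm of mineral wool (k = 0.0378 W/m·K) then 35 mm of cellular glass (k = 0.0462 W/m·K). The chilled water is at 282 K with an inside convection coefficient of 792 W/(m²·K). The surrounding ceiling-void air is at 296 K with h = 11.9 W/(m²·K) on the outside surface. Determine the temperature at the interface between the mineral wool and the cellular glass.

T ≈ 291 K

Per-layer cylindrical resistances, series-summed:
R_inner film = 1/(h_i·2πr₁L) = 1/(792×2π×0.055×1) = 0.003654 K/W
R_copper pipe wall = ln(57.6/55)/(2π×397×1) = 1.852×10^-5 K/W
R_mineral wool = ln(97.6/57.6)/(2π×0.0378×1) = 2.22 K/W
R_cellular glass = ln(132.6/97.6)/(2π×0.0462×1) = 1.056 K/W
R_outer film = 1/(h_o·2πr_oL) = 1/(11.9×2π×0.1326×1) = 0.1009 K/W
R_total = 3.381 K/W
Q = ΔT/R_total = 14/3.381
Q = 4.14 W/m
T_interface = T_inner + Q·ΣR(inner→interface) = 282 + 4.14×2.224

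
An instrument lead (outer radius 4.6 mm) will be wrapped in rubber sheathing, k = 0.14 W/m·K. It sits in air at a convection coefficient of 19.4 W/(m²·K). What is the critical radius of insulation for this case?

r_cr ≈ 7.22 mm

For a cylinder r_cr = k/h = 0.14/19.4
r_cr = 7.22 mm; since the bare radius (4.6 mm) is below r_cr, adding a thin layer of insulation will *increase* heat loss.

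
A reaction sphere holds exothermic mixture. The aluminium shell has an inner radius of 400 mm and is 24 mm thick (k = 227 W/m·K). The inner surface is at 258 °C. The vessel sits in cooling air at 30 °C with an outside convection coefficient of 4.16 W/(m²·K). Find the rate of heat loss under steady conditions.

Spherical conduction: R = (1/r_in − 1/r_out)/(4πk) per layer; series-sum.
R_aluminium shell = (1/0.4 − 1/0.424)/(4π×227) = 4.961×10^-5 K/W
R_outer film = 1/(h·4πr_o²) = 1/(4.16×4π×0.424²) = 0.1064 K/W
R_total = 0.1065 K/W
Q = ΔT/R_total = 228/0.1065

Q ≈ 2140 W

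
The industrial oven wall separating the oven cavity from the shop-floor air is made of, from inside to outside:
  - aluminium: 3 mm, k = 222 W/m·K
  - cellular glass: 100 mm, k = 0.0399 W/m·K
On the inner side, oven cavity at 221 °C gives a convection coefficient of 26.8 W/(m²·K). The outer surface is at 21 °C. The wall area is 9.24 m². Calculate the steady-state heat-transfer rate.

Q ≈ 727 W

Model the wall as resistances in series:
R_inner film = 1/(h_i·A) = 1/(26.8×9.24) = 0.004038 K/W
R_aluminium = L/(kA) = 0.003/(222×9.24) = 1.463×10^-6 K/W
R_cellular glass = L/(kA) = 0.1/(0.0399×9.24) = 0.2712 K/W
R_total = 0.2753 K/W
Q = ΔT / R_total = 200 / 0.2753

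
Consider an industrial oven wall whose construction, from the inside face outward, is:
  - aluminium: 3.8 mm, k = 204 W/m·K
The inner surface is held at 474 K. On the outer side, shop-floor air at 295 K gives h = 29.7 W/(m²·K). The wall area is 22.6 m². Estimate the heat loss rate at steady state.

Q ≈ 120000 W

Model the wall as resistances in series:
R_aluminium = L/(kA) = 0.0038/(204×22.6) = 8.242×10^-7 K/W
R_outer film = 1/(h_o·A) = 1/(29.7×22.6) = 0.00149 K/W
R_total = 0.001491 K/W
Q = ΔT / R_total = 179 / 0.001491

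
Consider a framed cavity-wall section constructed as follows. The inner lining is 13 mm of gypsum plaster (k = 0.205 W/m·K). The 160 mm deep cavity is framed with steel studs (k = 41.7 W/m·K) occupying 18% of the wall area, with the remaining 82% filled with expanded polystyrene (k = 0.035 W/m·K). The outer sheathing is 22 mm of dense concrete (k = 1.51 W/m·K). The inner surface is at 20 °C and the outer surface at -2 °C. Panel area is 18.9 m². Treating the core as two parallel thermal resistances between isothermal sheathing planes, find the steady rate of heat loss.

Sheathing layers in series; stud and cavity paths in parallel between them.
R_inner = 0.013/(0.205×18.9) = 0.003355 K/W
R_stud  = 0.16/(41.7×0.18×18.9) = 0.001128 K/W
R_cav   = 0.16/(0.035×0.82×18.9) = 0.295 K/W
1/R_core = 1/R_stud + 1/R_cav → R_core = 0.001124 K/W
R_outer = 0.022/(1.51×18.9) = 7.709×10^-4 K/W
R_total = 0.00525 K/W
Q = ΔT/R_total = 22/0.00525

Q ≈ 4190 W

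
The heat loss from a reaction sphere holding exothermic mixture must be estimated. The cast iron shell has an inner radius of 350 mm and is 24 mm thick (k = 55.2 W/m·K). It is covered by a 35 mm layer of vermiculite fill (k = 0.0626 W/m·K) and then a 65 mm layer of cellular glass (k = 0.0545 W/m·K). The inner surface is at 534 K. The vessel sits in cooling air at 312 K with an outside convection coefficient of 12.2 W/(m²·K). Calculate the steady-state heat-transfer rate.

For a spherical shell R = (1/r₁ − 1/r₂)/(4πk); film R = 1/(h·4πr²). In series:
R_cast iron shell = (1/0.35 − 1/0.374)/(4π×55.2) = 2.643×10^-4 K/W
R_vermiculite fill = (1/0.374 − 1/0.409)/(4π×0.0626) = 0.2909 K/W
R_cellular glass = (1/0.409 − 1/0.474)/(4π×0.0545) = 0.4896 K/W
R_outer film = 1/(h·4πr_o²) = 1/(12.2×4π×0.474²) = 0.02903 K/W
R_total = 0.8097 K/W
Q = ΔT/R_total = 222/0.8097

Q ≈ 274 W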